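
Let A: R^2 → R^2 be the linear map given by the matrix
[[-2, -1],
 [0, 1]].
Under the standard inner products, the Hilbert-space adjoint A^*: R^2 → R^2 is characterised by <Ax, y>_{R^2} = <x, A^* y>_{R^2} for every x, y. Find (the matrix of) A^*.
A^* = A^T =
[[-2, 0],
 [-1, 1]]

For real matrices with standard dot products, the defining identity <Ax, y> = <x, A^* y> gives (Ax)^T y = x^T (A^*) y, i.e. x^T A^T y = x^T (A^*) y. Since this holds for all x, y, we must have A^* = A^T. Therefore
A^* =
[[-2, 0],
 [-1, 1]].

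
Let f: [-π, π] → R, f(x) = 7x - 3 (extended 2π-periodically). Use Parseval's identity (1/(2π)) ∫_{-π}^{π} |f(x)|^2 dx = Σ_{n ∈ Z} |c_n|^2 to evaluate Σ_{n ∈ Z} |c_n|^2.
Σ |c_n|^2 = 49π^2/3 + 9

Expand and integrate term by term over [-π, π]:
  ∫ (7x)^2 dx = 49·(2π^3/3); ∫ 2·7·(-3)·x dx = 0 (odd integrand); ∫ (-3)^2 dx = 9·2π.
So (1/(2π)) ∫_{-π}^{π} (7x - 3)^2 dx = 49π^2/3 + 9 = 49π^2/3 + 9.
Parseval ⇒ Σ |c_n|^2 = 49π^2/3 + 9.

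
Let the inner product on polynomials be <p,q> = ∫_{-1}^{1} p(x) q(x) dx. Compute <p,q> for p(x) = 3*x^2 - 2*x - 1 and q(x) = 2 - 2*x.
<p,q> = 8/3

Expand the product: p(x)·q(x) = -6*x^3 + 10*x^2 - 2*x - 2.
∫_{-1}^{1} of each monomial x^k gives [2/(k+1) if k even, 0 if k odd]. Integrating term-by-term (or equivalently evaluating the antiderivative F(x) = -3*x^4/2 + 10*x^3/3 - x^2 - 2*x at the endpoints):
  F(1) − F(−1) = -7/6 − (-23/6) = 8/3.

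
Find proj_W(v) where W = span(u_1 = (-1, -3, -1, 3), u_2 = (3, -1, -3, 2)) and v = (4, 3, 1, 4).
proj_W(v) = (1066/379, 218/379, -722/379, 80/379)

Set up U = [u_1 | ... | u_2] ∈ R^(4×2). The projector onto W = col(U) is P = U (U^T U)^(-1) U^T.
Compute U^T U =
  [20, 9]
  [9, 23],
and U^T v = (-2, 14).
Solve U^T U · c = U^T v for the coefficients: c = (-172/379, 298/379). The projection is proj_W(v) = U c.
Check: (v - proj_W(v)) · u_1 = 0  (should be 0).
Check: (v - proj_W(v)) · u_2 = 0  (should be 0).
Result: proj_W(v) = (1066/379, 218/379, -722/379, 80/379).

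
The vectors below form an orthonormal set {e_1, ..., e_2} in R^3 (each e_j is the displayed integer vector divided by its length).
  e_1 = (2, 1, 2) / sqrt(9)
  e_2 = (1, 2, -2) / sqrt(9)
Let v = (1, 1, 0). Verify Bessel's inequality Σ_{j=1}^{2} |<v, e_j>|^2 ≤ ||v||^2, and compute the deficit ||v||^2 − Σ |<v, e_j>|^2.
Σ |<v, e_j>|^2 = 2; ||v||^2 = 2; deficit = 0

Write each e_j = u_j / sqrt(<u_j, u_j>) where u_j is the displayed integer vector. Then <v, e_j> = <v, u_j> / sqrt(<u_j, u_j>), so |<v, e_j>|^2 = <v, u_j>^2 / <u_j, u_j>.
Coefficients: <v, e_1> = 3/sqrt(9), <v, e_2> = 3/sqrt(9).
Square and sum: Σ |<v, e_j>|^2 = 2.
Compute ||v||^2 = v·v = 2.
Deficit = 2 − 2 = 0 ≥ 0, confirming Bessel's inequality. (The deficit equals ||v − Σ <v,e_j> e_j||^2, the squared distance from v to span{e_j}.)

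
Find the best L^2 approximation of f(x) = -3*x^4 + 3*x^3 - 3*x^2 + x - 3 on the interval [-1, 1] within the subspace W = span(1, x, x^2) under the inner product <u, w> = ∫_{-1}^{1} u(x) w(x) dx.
g(x) = -39*x^2/7 + 14*x/5 - 96/35

The best approximation g ∈ W is the orthogonal projection of f onto W. Writing g = a_0 + a_1 x + a_2 x^2, the coefficients solve the normal equations G · a = b where
  G_{ij} = <φ_i, φ_j> and b_i = <f, φ_i>, with φ_0 = 1, φ_1 = x, φ_2 = x^2.
G =
  [2, 0, 2/3]
  [0, 2/3, 0]
  [2/3, 0, 2/5],
b = (-46/5, 28/15, -142/35).
Solving gives a_0 = -96/35, a_1 = 14/5, a_2 = -39/7, so
  g(x) = -39*x^2/7 + 14*x/5 - 96/35.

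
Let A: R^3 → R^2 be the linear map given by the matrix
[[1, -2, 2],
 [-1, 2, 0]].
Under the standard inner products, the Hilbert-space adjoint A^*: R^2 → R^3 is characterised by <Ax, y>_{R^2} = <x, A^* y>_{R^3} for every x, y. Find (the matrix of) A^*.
A^* = A^T =
[[1, -1],
 [-2, 2],
 [2, 0]]

For real matrices with standard dot products, the defining identity <Ax, y> = <x, A^* y> gives (Ax)^T y = x^T (A^*) y, i.e. x^T A^T y = x^T (A^*) y. Since this holds for all x, y, we must have A^* = A^T. Therefore
A^* =
[[1, -1],
 [-2, 2],
 [2, 0]].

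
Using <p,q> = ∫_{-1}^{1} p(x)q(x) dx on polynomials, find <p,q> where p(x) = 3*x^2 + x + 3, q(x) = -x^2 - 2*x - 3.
<p,q> = -428/15

Expand the product: p(x)·q(x) = -3*x^4 - 7*x^3 - 14*x^2 - 9*x - 9.
∫_{-1}^{1} of each monomial x^k gives [2/(k+1) if k even, 0 if k odd]. Integrating term-by-term (or equivalently evaluating the antiderivative F(x) = -3*x^5/5 - 7*x^4/4 - 14*x^3/3 - 9*x^2/2 - 9*x at the endpoints):
  F(1) − F(−1) = -1231/60 − (481/60) = -428/15.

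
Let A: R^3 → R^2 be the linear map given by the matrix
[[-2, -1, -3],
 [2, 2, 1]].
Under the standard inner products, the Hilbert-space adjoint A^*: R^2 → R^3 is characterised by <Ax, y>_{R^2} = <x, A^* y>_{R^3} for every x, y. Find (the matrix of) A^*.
A^* = A^T =
[[-2, 2],
 [-1, 2],
 [-3, 1]]

For real matrices with standard dot products, the defining identity <Ax, y> = <x, A^* y> gives (Ax)^T y = x^T (A^*) y, i.e. x^T A^T y = x^T (A^*) y. Since this holds for all x, y, we must have A^* = A^T. Therefore
A^* =
[[-2, 2],
 [-1, 2],
 [-3, 1]].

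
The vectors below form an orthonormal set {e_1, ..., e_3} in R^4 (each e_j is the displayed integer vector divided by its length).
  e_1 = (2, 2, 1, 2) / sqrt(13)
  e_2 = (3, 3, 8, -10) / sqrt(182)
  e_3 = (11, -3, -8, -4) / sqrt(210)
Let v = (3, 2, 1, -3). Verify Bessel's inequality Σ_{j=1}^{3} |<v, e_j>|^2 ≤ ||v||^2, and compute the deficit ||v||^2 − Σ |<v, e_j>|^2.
Σ |<v, e_j>|^2 = 329/15; ||v||^2 = 23; deficit = 16/15

Write each e_j = u_j / sqrt(<u_j, u_j>) where u_j is the displayed integer vector. Then <v, e_j> = <v, u_j> / sqrt(<u_j, u_j>), so |<v, e_j>|^2 = <v, u_j>^2 / <u_j, u_j>.
Coefficients: <v, e_1> = 5/sqrt(13), <v, e_2> = 53/sqrt(182), <v, e_3> = 31/sqrt(210).
Square and sum: Σ |<v, e_j>|^2 = 329/15.
Compute ||v||^2 = v·v = 23.
Deficit = 23 − 329/15 = 16/15 ≥ 0, confirming Bessel's inequality. (The deficit equals ||v − Σ <v,e_j> e_j||^2, the squared distance from v to span{e_j}.)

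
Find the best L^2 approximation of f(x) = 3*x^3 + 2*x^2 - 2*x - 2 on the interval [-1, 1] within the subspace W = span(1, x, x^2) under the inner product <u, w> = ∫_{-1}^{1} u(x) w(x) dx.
g(x) = 2*x^2 - x/5 - 2

The best approximation g ∈ W is the orthogonal projection of f onto W. Writing g = a_0 + a_1 x + a_2 x^2, the coefficients solve the normal equations G · a = b where
  G_{ij} = <φ_i, φ_j> and b_i = <f, φ_i>, with φ_0 = 1, φ_1 = x, φ_2 = x^2.
G =
  [2, 0, 2/3]
  [0, 2/3, 0]
  [2/3, 0, 2/5],
b = (-8/3, -2/15, -8/15).
Solving gives a_0 = -2, a_1 = -1/5, a_2 = 2, so
  g(x) = 2*x^2 - x/5 - 2.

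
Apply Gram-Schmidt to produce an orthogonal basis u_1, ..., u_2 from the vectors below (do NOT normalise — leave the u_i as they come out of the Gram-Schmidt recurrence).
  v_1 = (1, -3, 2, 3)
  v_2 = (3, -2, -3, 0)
Orthogonal basis:
  u_1 = (1, -3, 2, 3)
  u_2 = (66/23, -37/23, -75/23, -9/23)

Apply the Gram-Schmidt recurrence
  u_1 = v_1
  u_i = v_i − Σ_{j<i} ((v_i · u_j) / (u_j · u_j)) · u_j.

Step by step this gives:
  u_1 = (1, -3, 2, 3)
  u_2 = (66/23, -37/23, -75/23, -9/23)

Orthogonality check:
  u_2 · u_1 = 0 (should be 0)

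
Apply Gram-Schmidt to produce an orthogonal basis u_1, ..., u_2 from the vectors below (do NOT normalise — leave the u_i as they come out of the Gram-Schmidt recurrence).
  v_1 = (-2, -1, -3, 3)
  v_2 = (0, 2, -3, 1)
Orthogonal basis:
  u_1 = (-2, -1, -3, 3)
  u_2 = (20/23, 56/23, -39/23, -7/23)

Apply the Gram-Schmidt recurrence
  u_1 = v_1
  u_i = v_i − Σ_{j<i} ((v_i · u_j) / (u_j · u_j)) · u_j.

Step by step this gives:
  u_1 = (-2, -1, -3, 3)
  u_2 = (20/23, 56/23, -39/23, -7/23)

Orthogonality check:
  u_2 · u_1 = 0 (should be 0)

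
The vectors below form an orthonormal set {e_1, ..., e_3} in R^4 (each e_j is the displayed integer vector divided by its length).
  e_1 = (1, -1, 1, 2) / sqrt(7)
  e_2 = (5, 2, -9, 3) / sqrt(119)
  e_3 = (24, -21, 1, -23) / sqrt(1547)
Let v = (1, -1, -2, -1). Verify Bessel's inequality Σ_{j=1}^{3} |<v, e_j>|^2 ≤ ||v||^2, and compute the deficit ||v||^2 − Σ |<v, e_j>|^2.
Σ |<v, e_j>|^2 = 556/91; ||v||^2 = 7; deficit = 81/91

Write each e_j = u_j / sqrt(<u_j, u_j>) where u_j is the displayed integer vector. Then <v, e_j> = <v, u_j> / sqrt(<u_j, u_j>), so |<v, e_j>|^2 = <v, u_j>^2 / <u_j, u_j>.
Coefficients: <v, e_1> = -2/sqrt(7), <v, e_2> = 18/sqrt(119), <v, e_3> = 66/sqrt(1547).
Square and sum: Σ |<v, e_j>|^2 = 556/91.
Compute ||v||^2 = v·v = 7.
Deficit = 7 − 556/91 = 81/91 ≥ 0, confirming Bessel's inequality. (The deficit equals ||v − Σ <v,e_j> e_j||^2, the squared distance from v to span{e_j}.)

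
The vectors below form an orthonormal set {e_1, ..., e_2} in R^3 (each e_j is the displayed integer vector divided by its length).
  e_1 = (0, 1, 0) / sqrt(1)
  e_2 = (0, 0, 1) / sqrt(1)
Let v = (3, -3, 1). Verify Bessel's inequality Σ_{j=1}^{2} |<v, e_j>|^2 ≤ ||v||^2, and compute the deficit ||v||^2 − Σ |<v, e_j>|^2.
Σ |<v, e_j>|^2 = 10; ||v||^2 = 19; deficit = 9

Write each e_j = u_j / sqrt(<u_j, u_j>) where u_j is the displayed integer vector. Then <v, e_j> = <v, u_j> / sqrt(<u_j, u_j>), so |<v, e_j>|^2 = <v, u_j>^2 / <u_j, u_j>.
Coefficients: <v, e_1> = -3/sqrt(1), <v, e_2> = 1/sqrt(1).
Square and sum: Σ |<v, e_j>|^2 = 10.
Compute ||v||^2 = v·v = 19.
Deficit = 19 − 10 = 9 ≥ 0, confirming Bessel's inequality. (The deficit equals ||v − Σ <v,e_j> e_j||^2, the squared distance from v to span{e_j}.)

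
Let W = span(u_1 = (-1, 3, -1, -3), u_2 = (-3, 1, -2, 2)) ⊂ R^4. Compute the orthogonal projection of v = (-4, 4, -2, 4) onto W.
proj_W(v) = (-424/89, 176/89, -287/89, 235/89)

Set up U = [u_1 | ... | u_2] ∈ R^(4×2). The projector onto W = col(U) is P = U (U^T U)^(-1) U^T.
Compute U^T U =
  [20, 2]
  [2, 18],
and U^T v = (6, 28).
Solve U^T U · c = U^T v for the coefficients: c = (13/89, 137/89). The projection is proj_W(v) = U c.
Check: (v - proj_W(v)) · u_1 = 0  (should be 0).
Check: (v - proj_W(v)) · u_2 = 0  (should be 0).
Result: proj_W(v) = (-424/89, 176/89, -287/89, 235/89).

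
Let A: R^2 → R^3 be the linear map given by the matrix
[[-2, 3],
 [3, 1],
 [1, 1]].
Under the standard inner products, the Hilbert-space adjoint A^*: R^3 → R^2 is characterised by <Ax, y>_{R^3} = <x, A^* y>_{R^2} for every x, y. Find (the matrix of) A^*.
A^* = A^T =
[[-2, 3, 1],
 [3, 1, 1]]

For real matrices with standard dot products, the defining identity <Ax, y> = <x, A^* y> gives (Ax)^T y = x^T (A^*) y, i.e. x^T A^T y = x^T (A^*) y. Since this holds for all x, y, we must have A^* = A^T. Therefore
A^* =
[[-2, 3, 1],
 [3, 1, 1]].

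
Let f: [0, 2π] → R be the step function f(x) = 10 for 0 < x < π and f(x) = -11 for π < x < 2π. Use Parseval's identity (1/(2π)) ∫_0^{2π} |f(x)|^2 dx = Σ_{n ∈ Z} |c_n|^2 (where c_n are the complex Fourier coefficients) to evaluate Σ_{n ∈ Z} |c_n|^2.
Σ |c_n|^2 = 221/2

Parseval equates the L^2 energy of f (normalised by 1/(2π)) with the ℓ^2 sum of its Fourier coefficients: (1/(2π)) ∫_0^{2π} |f|^2 = Σ |c_n|^2.
Compute the left side: (1/(2π)) [∫_0^π 10^2 dx + ∫_π^{2π} (-11)^2 dx] = (1/(2π)) · (100π + 121π) = (100 + 121)/2 = 221/2.
So Σ_{n ∈ Z} |c_n|^2 = 221/2.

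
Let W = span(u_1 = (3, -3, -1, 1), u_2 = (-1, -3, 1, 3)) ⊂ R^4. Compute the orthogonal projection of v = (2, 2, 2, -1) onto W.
proj_W(v) = (4/7, 9/7, -1/2, -19/14)

Set up U = [u_1 | ... | u_2] ∈ R^(4×2). The projector onto W = col(U) is P = U (U^T U)^(-1) U^T.
Compute U^T U =
  [20, 8]
  [8, 20],
and U^T v = (-3, -9).
Solve U^T U · c = U^T v for the coefficients: c = (1/28, -13/28). The projection is proj_W(v) = U c.
Check: (v - proj_W(v)) · u_1 = 0  (should be 0).
Check: (v - proj_W(v)) · u_2 = 0  (should be 0).
Result: proj_W(v) = (4/7, 9/7, -1/2, -19/14).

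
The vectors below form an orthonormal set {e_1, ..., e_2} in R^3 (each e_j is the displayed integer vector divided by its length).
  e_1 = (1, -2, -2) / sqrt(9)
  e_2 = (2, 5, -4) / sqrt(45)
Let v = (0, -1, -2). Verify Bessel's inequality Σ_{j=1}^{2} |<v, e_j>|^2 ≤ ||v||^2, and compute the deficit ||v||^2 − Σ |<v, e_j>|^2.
Σ |<v, e_j>|^2 = 21/5; ||v||^2 = 5; deficit = 4/5

Write each e_j = u_j / sqrt(<u_j, u_j>) where u_j is the displayed integer vector. Then <v, e_j> = <v, u_j> / sqrt(<u_j, u_j>), so |<v, e_j>|^2 = <v, u_j>^2 / <u_j, u_j>.
Coefficients: <v, e_1> = 6/sqrt(9), <v, e_2> = 3/sqrt(45).
Square and sum: Σ |<v, e_j>|^2 = 21/5.
Compute ||v||^2 = v·v = 5.
Deficit = 5 − 21/5 = 4/5 ≥ 0, confirming Bessel's inequality. (The deficit equals ||v − Σ <v,e_j> e_j||^2, the squared distance from v to span{e_j}.)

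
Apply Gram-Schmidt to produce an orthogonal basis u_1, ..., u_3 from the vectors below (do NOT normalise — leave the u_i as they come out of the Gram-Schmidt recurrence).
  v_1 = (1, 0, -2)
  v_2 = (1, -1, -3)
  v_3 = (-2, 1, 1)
Orthogonal basis:
  u_1 = (1, 0, -2)
  u_2 = (-2/5, -1, -1/5)
  u_3 = (-4/3, 2/3, -2/3)

Apply the Gram-Schmidt recurrence
  u_1 = v_1
  u_i = v_i − Σ_{j<i} ((v_i · u_j) / (u_j · u_j)) · u_j.

Step by step this gives:
  u_1 = (1, 0, -2)
  u_2 = (-2/5, -1, -1/5)
  u_3 = (-4/3, 2/3, -2/3)

Orthogonality check:
  u_2 · u_1 = 0 (should be 0)
  u_3 · u_1 = 0 (should be 0)
  u_3 · u_2 = 0 (should be 0)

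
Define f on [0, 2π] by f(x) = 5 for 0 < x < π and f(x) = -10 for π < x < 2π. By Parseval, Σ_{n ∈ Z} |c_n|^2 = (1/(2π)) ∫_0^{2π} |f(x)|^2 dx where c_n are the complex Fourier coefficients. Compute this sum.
Σ |c_n|^2 = 125/2

Parseval equates the L^2 energy of f (normalised by 1/(2π)) with the ℓ^2 sum of its Fourier coefficients: (1/(2π)) ∫_0^{2π} |f|^2 = Σ |c_n|^2.
Compute the left side: (1/(2π)) [∫_0^π 5^2 dx + ∫_π^{2π} (-10)^2 dx] = (1/(2π)) · (25π + 100π) = (25 + 100)/2 = 125/2.
So Σ_{n ∈ Z} |c_n|^2 = 125/2.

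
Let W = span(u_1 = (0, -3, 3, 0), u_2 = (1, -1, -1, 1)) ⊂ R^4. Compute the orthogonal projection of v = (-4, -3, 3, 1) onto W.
proj_W(v) = (-3/4, -9/4, 15/4, -3/4)

Set up U = [u_1 | ... | u_2] ∈ R^(4×2). The projector onto W = col(U) is P = U (U^T U)^(-1) U^T.
Compute U^T U =
  [18, 0]
  [0, 4],
and U^T v = (18, -3).
Solve U^T U · c = U^T v for the coefficients: c = (1, -3/4). The projection is proj_W(v) = U c.
Check: (v - proj_W(v)) · u_1 = 0  (should be 0).
Check: (v - proj_W(v)) · u_2 = 0  (should be 0).
Result: proj_W(v) = (-3/4, -9/4, 15/4, -3/4).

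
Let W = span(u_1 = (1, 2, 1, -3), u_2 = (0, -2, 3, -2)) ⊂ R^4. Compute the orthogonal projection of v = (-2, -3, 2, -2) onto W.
proj_W(v) = (-8/23, -64/23, 64/23, -24/23)

Set up U = [u_1 | ... | u_2] ∈ R^(4×2). The projector onto W = col(U) is P = U (U^T U)^(-1) U^T.
Compute U^T U =
  [15, 5]
  [5, 17],
and U^T v = (0, 16).
Solve U^T U · c = U^T v for the coefficients: c = (-8/23, 24/23). The projection is proj_W(v) = U c.
Check: (v - proj_W(v)) · u_1 = 0  (should be 0).
Check: (v - proj_W(v)) · u_2 = 0  (should be 0).
Result: proj_W(v) = (-8/23, -64/23, 64/23, -24/23).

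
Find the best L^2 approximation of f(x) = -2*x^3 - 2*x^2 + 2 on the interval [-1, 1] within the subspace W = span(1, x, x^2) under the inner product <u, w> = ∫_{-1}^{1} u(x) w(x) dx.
g(x) = -2*x^2 - 6*x/5 + 2

The best approximation g ∈ W is the orthogonal projection of f onto W. Writing g = a_0 + a_1 x + a_2 x^2, the coefficients solve the normal equations G · a = b where
  G_{ij} = <φ_i, φ_j> and b_i = <f, φ_i>, with φ_0 = 1, φ_1 = x, φ_2 = x^2.
G =
  [2, 0, 2/3]
  [0, 2/3, 0]
  [2/3, 0, 2/5],
b = (8/3, -4/5, 8/15).
Solving gives a_0 = 2, a_1 = -6/5, a_2 = -2, so
  g(x) = -2*x^2 - 6*x/5 + 2.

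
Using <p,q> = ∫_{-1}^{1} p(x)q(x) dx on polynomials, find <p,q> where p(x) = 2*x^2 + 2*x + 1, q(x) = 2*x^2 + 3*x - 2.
<p,q> = 4/15

Expand the product: p(x)·q(x) = 4*x^4 + 10*x^3 + 4*x^2 - x - 2.
∫_{-1}^{1} of each monomial x^k gives [2/(k+1) if k even, 0 if k odd]. Integrating term-by-term (or equivalently evaluating the antiderivative F(x) = 4*x^5/5 + 5*x^4/2 + 4*x^3/3 - x^2/2 - 2*x at the endpoints):
  F(1) − F(−1) = 32/15 − (28/15) = 4/15.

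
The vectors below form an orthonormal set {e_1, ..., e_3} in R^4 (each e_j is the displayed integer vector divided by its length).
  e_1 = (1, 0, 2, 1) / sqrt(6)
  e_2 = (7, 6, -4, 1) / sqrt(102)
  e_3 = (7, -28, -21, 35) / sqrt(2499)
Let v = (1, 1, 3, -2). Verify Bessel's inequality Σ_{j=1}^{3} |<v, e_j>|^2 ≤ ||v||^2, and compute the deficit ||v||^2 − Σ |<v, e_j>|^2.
Σ |<v, e_j>|^2 = 41/3; ||v||^2 = 15; deficit = 4/3

Write each e_j = u_j / sqrt(<u_j, u_j>) where u_j is the displayed integer vector. Then <v, e_j> = <v, u_j> / sqrt(<u_j, u_j>), so |<v, e_j>|^2 = <v, u_j>^2 / <u_j, u_j>.
Coefficients: <v, e_1> = 5/sqrt(6), <v, e_2> = -1/sqrt(102), <v, e_3> = -154/sqrt(2499).
Square and sum: Σ |<v, e_j>|^2 = 41/3.
Compute ||v||^2 = v·v = 15.
Deficit = 15 − 41/3 = 4/3 ≥ 0, confirming Bessel's inequality. (The deficit equals ||v − Σ <v,e_j> e_j||^2, the squared distance from v to span{e_j}.)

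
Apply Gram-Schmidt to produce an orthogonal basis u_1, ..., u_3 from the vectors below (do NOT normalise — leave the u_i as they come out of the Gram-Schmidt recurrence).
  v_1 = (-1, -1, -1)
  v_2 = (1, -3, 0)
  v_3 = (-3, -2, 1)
Orthogonal basis:
  u_1 = (-1, -1, -1)
  u_2 = (5/3, -7/3, 2/3)
  u_3 = (-45/26, -15/26, 30/13)

Apply the Gram-Schmidt recurrence
  u_1 = v_1
  u_i = v_i − Σ_{j<i} ((v_i · u_j) / (u_j · u_j)) · u_j.

Step by step this gives:
  u_1 = (-1, -1, -1)
  u_2 = (5/3, -7/3, 2/3)
  u_3 = (-45/26, -15/26, 30/13)

Orthogonality check:
  u_2 · u_1 = 0 (should be 0)
  u_3 · u_1 = 0 (should be 0)
  u_3 · u_2 = 0 (should be 0)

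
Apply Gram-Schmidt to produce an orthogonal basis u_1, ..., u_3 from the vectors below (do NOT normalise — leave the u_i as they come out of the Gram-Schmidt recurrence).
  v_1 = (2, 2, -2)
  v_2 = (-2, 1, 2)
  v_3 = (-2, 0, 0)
Orthogonal basis:
  u_1 = (2, 2, -2)
  u_2 = (-1, 2, 1)
  u_3 = (-1, 0, -1)

Apply the Gram-Schmidt recurrence
  u_1 = v_1
  u_i = v_i − Σ_{j<i} ((v_i · u_j) / (u_j · u_j)) · u_j.

Step by step this gives:
  u_1 = (2, 2, -2)
  u_2 = (-1, 2, 1)
  u_3 = (-1, 0, -1)

Orthogonality check:
  u_2 · u_1 = 0 (should be 0)
  u_3 · u_1 = 0 (should be 0)
  u_3 · u_2 = 0 (should be 0)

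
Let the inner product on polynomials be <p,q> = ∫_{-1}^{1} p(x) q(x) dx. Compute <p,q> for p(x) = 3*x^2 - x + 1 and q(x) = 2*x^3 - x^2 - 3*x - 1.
<p,q> = -14/3

Expand the product: p(x)·q(x) = 6*x^5 - 5*x^4 - 6*x^3 - x^2 - 2*x - 1.
∫_{-1}^{1} of each monomial x^k gives [2/(k+1) if k even, 0 if k odd]. Integrating term-by-term (or equivalently evaluating the antiderivative F(x) = x^6 - x^5 - 3*x^4/2 - x^3/3 - x^2 - x at the endpoints):
  F(1) − F(−1) = -23/6 − (5/6) = -14/3.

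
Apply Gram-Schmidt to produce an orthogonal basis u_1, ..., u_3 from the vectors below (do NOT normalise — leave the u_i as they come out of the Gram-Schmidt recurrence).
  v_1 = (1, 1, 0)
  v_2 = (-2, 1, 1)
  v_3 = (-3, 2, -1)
Orthogonal basis:
  u_1 = (1, 1, 0)
  u_2 = (-3/2, 3/2, 1)
  u_3 = (-8/11, 8/11, -24/11)

Apply the Gram-Schmidt recurrence
  u_1 = v_1
  u_i = v_i − Σ_{j<i} ((v_i · u_j) / (u_j · u_j)) · u_j.

Step by step this gives:
  u_1 = (1, 1, 0)
  u_2 = (-3/2, 3/2, 1)
  u_3 = (-8/11, 8/11, -24/11)

Orthogonality check:
  u_2 · u_1 = 0 (should be 0)
  u_3 · u_1 = 0 (should be 0)
  u_3 · u_2 = 0 (should be 0)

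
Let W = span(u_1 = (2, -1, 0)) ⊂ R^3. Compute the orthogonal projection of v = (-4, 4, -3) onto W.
proj_W(v) = (-24/5, 12/5, 0)

Set up U = [u_1 | ... | u_1] ∈ R^(3×1). The projector onto W = col(U) is P = U (U^T U)^(-1) U^T.
Compute U^T U =
  [5],
and U^T v = (-12).
Solve U^T U · c = U^T v for the coefficients: c = (-12/5). The projection is proj_W(v) = U c.
Check: (v - proj_W(v)) · u_1 = 0  (should be 0).
Result: proj_W(v) = (-24/5, 12/5, 0).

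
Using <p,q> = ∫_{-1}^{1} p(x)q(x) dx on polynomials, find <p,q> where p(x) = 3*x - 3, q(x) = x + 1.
<p,q> = -4

Expand the product: p(x)·q(x) = 3*x^2 - 3.
∫_{-1}^{1} of each monomial x^k gives [2/(k+1) if k even, 0 if k odd]. Integrating term-by-term (or equivalently evaluating the antiderivative F(x) = x^3 - 3*x at the endpoints):
  F(1) − F(−1) = -2 − (2) = -4.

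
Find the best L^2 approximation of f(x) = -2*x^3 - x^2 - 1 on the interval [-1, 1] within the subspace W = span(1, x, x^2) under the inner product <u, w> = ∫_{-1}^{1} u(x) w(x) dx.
g(x) = -x^2 - 6*x/5 - 1

The best approximation g ∈ W is the orthogonal projection of f onto W. Writing g = a_0 + a_1 x + a_2 x^2, the coefficients solve the normal equations G · a = b where
  G_{ij} = <φ_i, φ_j> and b_i = <f, φ_i>, with φ_0 = 1, φ_1 = x, φ_2 = x^2.
G =
  [2, 0, 2/3]
  [0, 2/3, 0]
  [2/3, 0, 2/5],
b = (-8/3, -4/5, -16/15).
Solving gives a_0 = -1, a_1 = -6/5, a_2 = -1, so
  g(x) = -x^2 - 6*x/5 - 1.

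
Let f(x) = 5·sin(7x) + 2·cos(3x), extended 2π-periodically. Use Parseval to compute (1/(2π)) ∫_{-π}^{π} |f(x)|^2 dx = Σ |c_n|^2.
Σ |c_n|^2 = 29/2

Expand |f|^2 and use orthogonality of {sin(nx), cos(mx)} on [-π, π]:
  ∫_{-π}^{π} sin(nx)^2 dx = π, ∫ cos(mx)^2 dx = π, and cross terms integrate to 0.
So ∫_{-π}^{π} f(x)^2 dx = 5^2 · π + 2^2 · π = (25 + 4)π.
Divide by 2π: (25 + 4)/2 = 29/2.
By Parseval, this equals Σ |c_n|^2.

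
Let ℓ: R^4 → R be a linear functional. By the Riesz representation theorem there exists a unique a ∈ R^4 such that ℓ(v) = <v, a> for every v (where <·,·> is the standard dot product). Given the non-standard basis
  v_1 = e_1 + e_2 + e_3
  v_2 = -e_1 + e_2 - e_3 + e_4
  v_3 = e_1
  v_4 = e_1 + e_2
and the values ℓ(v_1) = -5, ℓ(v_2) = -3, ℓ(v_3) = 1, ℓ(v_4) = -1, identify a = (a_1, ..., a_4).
a = (1, -2, -4, -4)

Write a = (a_1, ..., a_4) in the standard basis. For each basis vector v_i, ℓ(v_i) = <v_i, a> is a linear equation in the a_j's. Collect the n equations into a matrix system V a = ℓ, where row i of V is v_i (expressed in the standard basis). Since V is invertible (lower-triangular with 1s on the diagonal, up to permutation), solve by back-substitution:
  V =
[[1, 1, 1, 0],
 [-1, 1, -1, 1],
 [1, 0, 0, 0],
 [1, 1, 0, 0]]
  V a = (-5, -3, 1, -1)
Solving gives a = (1, -2, -4, -4).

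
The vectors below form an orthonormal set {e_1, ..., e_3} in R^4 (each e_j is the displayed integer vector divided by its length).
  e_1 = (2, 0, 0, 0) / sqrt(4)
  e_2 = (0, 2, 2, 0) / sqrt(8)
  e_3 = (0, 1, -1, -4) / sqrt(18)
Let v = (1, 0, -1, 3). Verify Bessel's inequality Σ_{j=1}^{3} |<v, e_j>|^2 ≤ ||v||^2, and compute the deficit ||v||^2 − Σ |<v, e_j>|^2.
Σ |<v, e_j>|^2 = 74/9; ||v||^2 = 11; deficit = 25/9

Write each e_j = u_j / sqrt(<u_j, u_j>) where u_j is the displayed integer vector. Then <v, e_j> = <v, u_j> / sqrt(<u_j, u_j>), so |<v, e_j>|^2 = <v, u_j>^2 / <u_j, u_j>.
Coefficients: <v, e_1> = 2/sqrt(4), <v, e_2> = -2/sqrt(8), <v, e_3> = -11/sqrt(18).
Square and sum: Σ |<v, e_j>|^2 = 74/9.
Compute ||v||^2 = v·v = 11.
Deficit = 11 − 74/9 = 25/9 ≥ 0, confirming Bessel's inequality. (The deficit equals ||v − Σ <v,e_j> e_j||^2, the squared distance from v to span{e_j}.)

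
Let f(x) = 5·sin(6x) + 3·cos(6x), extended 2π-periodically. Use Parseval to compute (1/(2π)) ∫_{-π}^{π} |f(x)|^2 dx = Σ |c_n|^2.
Σ |c_n|^2 = 17

Expand |f|^2 and use orthogonality of {sin(nx), cos(mx)} on [-π, π]:
  ∫_{-π}^{π} sin(nx)^2 dx = π, ∫ cos(mx)^2 dx = π, and cross terms integrate to 0.
So ∫_{-π}^{π} f(x)^2 dx = 5^2 · π + 3^2 · π = (25 + 9)π.
Divide by 2π: (25 + 9)/2 = 17.
By Parseval, this equals Σ |c_n|^2.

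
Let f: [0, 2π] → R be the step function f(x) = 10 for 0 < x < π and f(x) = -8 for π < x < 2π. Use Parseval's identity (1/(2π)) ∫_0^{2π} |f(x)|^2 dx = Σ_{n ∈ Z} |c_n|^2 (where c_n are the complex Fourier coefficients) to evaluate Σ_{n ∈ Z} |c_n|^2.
Σ |c_n|^2 = 82

Parseval equates the L^2 energy of f (normalised by 1/(2π)) with the ℓ^2 sum of its Fourier coefficients: (1/(2π)) ∫_0^{2π} |f|^2 = Σ |c_n|^2.
Compute the left side: (1/(2π)) [∫_0^π 10^2 dx + ∫_π^{2π} (-8)^2 dx] = (1/(2π)) · (100π + 64π) = (100 + 64)/2 = 82.
So Σ_{n ∈ Z} |c_n|^2 = 82.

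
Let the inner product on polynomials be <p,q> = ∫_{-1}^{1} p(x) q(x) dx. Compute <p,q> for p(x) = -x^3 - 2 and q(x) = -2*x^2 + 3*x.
<p,q> = 22/15

Expand the product: p(x)·q(x) = 2*x^5 - 3*x^4 + 4*x^2 - 6*x.
∫_{-1}^{1} of each monomial x^k gives [2/(k+1) if k even, 0 if k odd]. Integrating term-by-term (or equivalently evaluating the antiderivative F(x) = x^6/3 - 3*x^5/5 + 4*x^3/3 - 3*x^2 at the endpoints):
  F(1) − F(−1) = -29/15 − (-17/5) = 22/15.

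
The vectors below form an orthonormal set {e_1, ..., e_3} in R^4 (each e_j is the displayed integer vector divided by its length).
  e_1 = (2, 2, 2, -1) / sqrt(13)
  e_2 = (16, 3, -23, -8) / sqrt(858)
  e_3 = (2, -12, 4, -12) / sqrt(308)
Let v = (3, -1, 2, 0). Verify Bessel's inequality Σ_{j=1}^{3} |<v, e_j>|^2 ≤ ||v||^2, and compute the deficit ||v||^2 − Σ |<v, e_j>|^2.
Σ |<v, e_j>|^2 = 299/42; ||v||^2 = 14; deficit = 289/42

Write each e_j = u_j / sqrt(<u_j, u_j>) where u_j is the displayed integer vector. Then <v, e_j> = <v, u_j> / sqrt(<u_j, u_j>), so |<v, e_j>|^2 = <v, u_j>^2 / <u_j, u_j>.
Coefficients: <v, e_1> = 8/sqrt(13), <v, e_2> = -1/sqrt(858), <v, e_3> = 26/sqrt(308).
Square and sum: Σ |<v, e_j>|^2 = 299/42.
Compute ||v||^2 = v·v = 14.
Deficit = 14 − 299/42 = 289/42 ≥ 0, confirming Bessel's inequality. (The deficit equals ||v − Σ <v,e_j> e_j||^2, the squared distance from v to span{e_j}.)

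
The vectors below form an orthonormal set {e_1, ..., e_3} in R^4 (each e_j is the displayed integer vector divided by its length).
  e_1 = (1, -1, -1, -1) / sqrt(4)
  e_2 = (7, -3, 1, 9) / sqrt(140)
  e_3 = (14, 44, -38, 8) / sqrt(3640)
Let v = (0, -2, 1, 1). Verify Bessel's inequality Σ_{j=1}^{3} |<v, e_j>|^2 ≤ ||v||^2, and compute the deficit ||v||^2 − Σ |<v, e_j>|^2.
Σ |<v, e_j>|^2 = 147/26; ||v||^2 = 6; deficit = 9/26

Write each e_j = u_j / sqrt(<u_j, u_j>) where u_j is the displayed integer vector. Then <v, e_j> = <v, u_j> / sqrt(<u_j, u_j>), so |<v, e_j>|^2 = <v, u_j>^2 / <u_j, u_j>.
Coefficients: <v, e_1> = 0/sqrt(4), <v, e_2> = 16/sqrt(140), <v, e_3> = -118/sqrt(3640).
Square and sum: Σ |<v, e_j>|^2 = 147/26.
Compute ||v||^2 = v·v = 6.
Deficit = 6 − 147/26 = 9/26 ≥ 0, confirming Bessel's inequality. (The deficit equals ||v − Σ <v,e_j> e_j||^2, the squared distance from v to span{e_j}.)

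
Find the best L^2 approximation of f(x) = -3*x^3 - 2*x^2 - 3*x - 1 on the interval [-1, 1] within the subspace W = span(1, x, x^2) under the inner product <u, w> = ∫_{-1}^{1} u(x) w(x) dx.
g(x) = -2*x^2 - 24*x/5 - 1

The best approximation g ∈ W is the orthogonal projection of f onto W. Writing g = a_0 + a_1 x + a_2 x^2, the coefficients solve the normal equations G · a = b where
  G_{ij} = <φ_i, φ_j> and b_i = <f, φ_i>, with φ_0 = 1, φ_1 = x, φ_2 = x^2.
G =
  [2, 0, 2/3]
  [0, 2/3, 0]
  [2/3, 0, 2/5],
b = (-10/3, -16/5, -22/15).
Solving gives a_0 = -1, a_1 = -24/5, a_2 = -2, so
  g(x) = -2*x^2 - 24*x/5 - 1.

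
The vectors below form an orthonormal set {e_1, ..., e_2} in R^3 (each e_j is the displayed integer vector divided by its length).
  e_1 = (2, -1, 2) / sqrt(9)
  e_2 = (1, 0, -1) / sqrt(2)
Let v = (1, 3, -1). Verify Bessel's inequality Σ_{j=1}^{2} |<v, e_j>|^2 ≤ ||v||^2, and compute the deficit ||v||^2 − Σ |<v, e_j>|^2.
Σ |<v, e_j>|^2 = 3; ||v||^2 = 11; deficit = 8

Write each e_j = u_j / sqrt(<u_j, u_j>) where u_j is the displayed integer vector. Then <v, e_j> = <v, u_j> / sqrt(<u_j, u_j>), so |<v, e_j>|^2 = <v, u_j>^2 / <u_j, u_j>.
Coefficients: <v, e_1> = -3/sqrt(9), <v, e_2> = 2/sqrt(2).
Square and sum: Σ |<v, e_j>|^2 = 3.
Compute ||v||^2 = v·v = 11.
Deficit = 11 − 3 = 8 ≥ 0, confirming Bessel's inequality. (The deficit equals ||v − Σ <v,e_j> e_j||^2, the squared distance from v to span{e_j}.)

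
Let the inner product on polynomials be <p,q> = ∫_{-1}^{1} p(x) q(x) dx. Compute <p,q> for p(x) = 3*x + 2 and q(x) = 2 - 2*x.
<p,q> = 4

Expand the product: p(x)·q(x) = -6*x^2 + 2*x + 4.
∫_{-1}^{1} of each monomial x^k gives [2/(k+1) if k even, 0 if k odd]. Integrating term-by-term (or equivalently evaluating the antiderivative F(x) = -2*x^3 + x^2 + 4*x at the endpoints):
  F(1) − F(−1) = 3 − (-1) = 4.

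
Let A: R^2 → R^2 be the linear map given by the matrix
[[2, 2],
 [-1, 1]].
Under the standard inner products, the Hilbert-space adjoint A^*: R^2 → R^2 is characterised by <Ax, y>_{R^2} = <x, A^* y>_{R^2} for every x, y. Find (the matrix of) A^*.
A^* = A^T =
[[2, -1],
 [2, 1]]

For real matrices with standard dot products, the defining identity <Ax, y> = <x, A^* y> gives (Ax)^T y = x^T (A^*) y, i.e. x^T A^T y = x^T (A^*) y. Since this holds for all x, y, we must have A^* = A^T. Therefore
A^* =
[[2, -1],
 [2, 1]].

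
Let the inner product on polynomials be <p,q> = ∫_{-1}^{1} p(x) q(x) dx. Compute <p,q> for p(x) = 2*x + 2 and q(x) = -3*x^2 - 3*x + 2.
<p,q> = 0

Expand the product: p(x)·q(x) = -6*x^3 - 12*x^2 - 2*x + 4.
∫_{-1}^{1} of each monomial x^k gives [2/(k+1) if k even, 0 if k odd]. Integrating term-by-term (or equivalently evaluating the antiderivative F(x) = -3*x^4/2 - 4*x^3 - x^2 + 4*x at the endpoints):
  F(1) − F(−1) = -5/2 − (-5/2) = 0.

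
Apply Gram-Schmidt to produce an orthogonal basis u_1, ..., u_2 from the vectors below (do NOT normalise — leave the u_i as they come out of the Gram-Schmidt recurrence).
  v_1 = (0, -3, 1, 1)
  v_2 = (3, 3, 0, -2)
Orthogonal basis:
  u_1 = (0, -3, 1, 1)
  u_2 = (3, 0, 1, -1)

Apply the Gram-Schmidt recurrence
  u_1 = v_1
  u_i = v_i − Σ_{j<i} ((v_i · u_j) / (u_j · u_j)) · u_j.

Step by step this gives:
  u_1 = (0, -3, 1, 1)
  u_2 = (3, 0, 1, -1)

Orthogonality check:
  u_2 · u_1 = 0 (should be 0)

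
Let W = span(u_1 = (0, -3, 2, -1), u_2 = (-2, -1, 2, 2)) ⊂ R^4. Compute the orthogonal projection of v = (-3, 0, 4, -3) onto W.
proj_W(v) = (-114/157, -366/157, 320/157, 11/157)

Set up U = [u_1 | ... | u_2] ∈ R^(4×2). The projector onto W = col(U) is P = U (U^T U)^(-1) U^T.
Compute U^T U =
  [14, 5]
  [5, 13],
and U^T v = (11, 8).
Solve U^T U · c = U^T v for the coefficients: c = (103/157, 57/157). The projection is proj_W(v) = U c.
Check: (v - proj_W(v)) · u_1 = 0  (should be 0).
Check: (v - proj_W(v)) · u_2 = 0  (should be 0).
Result: proj_W(v) = (-114/157, -366/157, 320/157, 11/157).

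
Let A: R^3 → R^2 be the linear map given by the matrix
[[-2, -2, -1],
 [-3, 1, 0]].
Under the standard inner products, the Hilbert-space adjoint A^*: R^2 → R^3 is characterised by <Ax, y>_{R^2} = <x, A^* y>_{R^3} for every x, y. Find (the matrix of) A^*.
A^* = A^T =
[[-2, -3],
 [-2, 1],
 [-1, 0]]

For real matrices with standard dot products, the defining identity <Ax, y> = <x, A^* y> gives (Ax)^T y = x^T (A^*) y, i.e. x^T A^T y = x^T (A^*) y. Since this holds for all x, y, we must have A^* = A^T. Therefore
A^* =
[[-2, -3],
 [-2, 1],
 [-1, 0]].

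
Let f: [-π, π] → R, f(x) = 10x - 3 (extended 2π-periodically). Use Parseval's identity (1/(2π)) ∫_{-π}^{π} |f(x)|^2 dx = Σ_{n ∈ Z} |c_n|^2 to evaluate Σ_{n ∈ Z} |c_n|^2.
Σ |c_n|^2 = 100π^2/3 + 9

Expand and integrate term by term over [-π, π]:
  ∫ (10x)^2 dx = 100·(2π^3/3); ∫ 2·10·(-3)·x dx = 0 (odd integrand); ∫ (-3)^2 dx = 9·2π.
So (1/(2π)) ∫_{-π}^{π} (10x - 3)^2 dx = 100π^2/3 + 9 = 100π^2/3 + 9.
Parseval ⇒ Σ |c_n|^2 = 100π^2/3 + 9.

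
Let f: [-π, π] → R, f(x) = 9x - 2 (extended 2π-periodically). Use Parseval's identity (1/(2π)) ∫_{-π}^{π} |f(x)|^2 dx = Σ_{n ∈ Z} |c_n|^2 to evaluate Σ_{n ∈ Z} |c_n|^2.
Σ |c_n|^2 = 27π^2 + 4

Expand and integrate term by term over [-π, π]:
  ∫ (9x)^2 dx = 81·(2π^3/3); ∫ 2·9·(-2)·x dx = 0 (odd integrand); ∫ (-2)^2 dx = 4·2π.
So (1/(2π)) ∫_{-π}^{π} (9x - 2)^2 dx = 81π^2/3 + 4 = 27π^2 + 4.
Parseval ⇒ Σ |c_n|^2 = 27π^2 + 4.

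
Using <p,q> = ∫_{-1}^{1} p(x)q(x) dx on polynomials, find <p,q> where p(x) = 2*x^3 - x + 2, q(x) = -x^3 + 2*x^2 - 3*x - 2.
<p,q> = -124/21

Expand the product: p(x)·q(x) = -2*x^6 + 4*x^5 - 5*x^4 - 8*x^3 + 7*x^2 - 4*x - 4.
∫_{-1}^{1} of each monomial x^k gives [2/(k+1) if k even, 0 if k odd]. Integrating term-by-term (or equivalently evaluating the antiderivative F(x) = -2*x^7/7 + 2*x^6/3 - x^5 - 2*x^4 + 7*x^3/3 - 2*x^2 - 4*x at the endpoints):
  F(1) − F(−1) = -44/7 − (-8/21) = -124/21.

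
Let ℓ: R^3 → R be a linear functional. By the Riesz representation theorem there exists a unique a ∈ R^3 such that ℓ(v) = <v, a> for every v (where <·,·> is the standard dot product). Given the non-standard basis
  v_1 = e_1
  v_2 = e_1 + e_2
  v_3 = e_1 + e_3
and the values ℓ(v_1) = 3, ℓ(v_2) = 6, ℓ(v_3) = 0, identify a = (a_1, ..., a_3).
a = (3, 3, -3)

Write a = (a_1, ..., a_3) in the standard basis. For each basis vector v_i, ℓ(v_i) = <v_i, a> is a linear equation in the a_j's. Collect the n equations into a matrix system V a = ℓ, where row i of V is v_i (expressed in the standard basis). Since V is invertible (lower-triangular with 1s on the diagonal, up to permutation), solve by back-substitution:
  V =
[[1, 0, 0],
 [1, 1, 0],
 [1, 0, 1]]
  V a = (3, 6, 0)
Solving gives a = (3, 3, -3).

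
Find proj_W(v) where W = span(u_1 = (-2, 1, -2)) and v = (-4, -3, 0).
proj_W(v) = (-10/9, 5/9, -10/9)

Set up U = [u_1 | ... | u_1] ∈ R^(3×1). The projector onto W = col(U) is P = U (U^T U)^(-1) U^T.
Compute U^T U =
  [9],
and U^T v = (5).
Solve U^T U · c = U^T v for the coefficients: c = (5/9). The projection is proj_W(v) = U c.
Check: (v - proj_W(v)) · u_1 = 0  (should be 0).
Result: proj_W(v) = (-10/9, 5/9, -10/9).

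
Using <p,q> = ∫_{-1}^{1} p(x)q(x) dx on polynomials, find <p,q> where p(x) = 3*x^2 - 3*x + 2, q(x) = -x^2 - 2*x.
<p,q> = 22/15

Expand the product: p(x)·q(x) = -3*x^4 - 3*x^3 + 4*x^2 - 4*x.
∫_{-1}^{1} of each monomial x^k gives [2/(k+1) if k even, 0 if k odd]. Integrating term-by-term (or equivalently evaluating the antiderivative F(x) = -3*x^5/5 - 3*x^4/4 + 4*x^3/3 - 2*x^2 at the endpoints):
  F(1) − F(−1) = -121/60 − (-209/60) = 22/15.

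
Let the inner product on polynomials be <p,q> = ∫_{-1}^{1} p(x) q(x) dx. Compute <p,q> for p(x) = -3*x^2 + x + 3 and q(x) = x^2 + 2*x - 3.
<p,q> = -148/15

Expand the product: p(x)·q(x) = -3*x^4 - 5*x^3 + 14*x^2 + 3*x - 9.
∫_{-1}^{1} of each monomial x^k gives [2/(k+1) if k even, 0 if k odd]. Integrating term-by-term (or equivalently evaluating the antiderivative F(x) = -3*x^5/5 - 5*x^4/4 + 14*x^3/3 + 3*x^2/2 - 9*x at the endpoints):
  F(1) − F(−1) = -281/60 − (311/60) = -148/15.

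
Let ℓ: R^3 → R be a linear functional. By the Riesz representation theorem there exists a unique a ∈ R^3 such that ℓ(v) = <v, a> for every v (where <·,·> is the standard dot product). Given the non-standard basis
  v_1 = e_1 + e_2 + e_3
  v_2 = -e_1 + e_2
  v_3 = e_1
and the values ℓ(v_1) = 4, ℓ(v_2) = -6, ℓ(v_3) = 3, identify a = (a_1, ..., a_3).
a = (3, -3, 4)

Write a = (a_1, ..., a_3) in the standard basis. For each basis vector v_i, ℓ(v_i) = <v_i, a> is a linear equation in the a_j's. Collect the n equations into a matrix system V a = ℓ, where row i of V is v_i (expressed in the standard basis). Since V is invertible (lower-triangular with 1s on the diagonal, up to permutation), solve by back-substitution:
  V =
[[1, 1, 1],
 [-1, 1, 0],
 [1, 0, 0]]
  V a = (4, -6, 3)
Solving gives a = (3, -3, 4).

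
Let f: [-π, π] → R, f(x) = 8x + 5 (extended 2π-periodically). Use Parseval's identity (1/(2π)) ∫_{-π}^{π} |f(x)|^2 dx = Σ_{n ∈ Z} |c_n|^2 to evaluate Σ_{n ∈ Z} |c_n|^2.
Σ |c_n|^2 = 64π^2/3 + 25

Expand and integrate term by term over [-π, π]:
  ∫ (8x)^2 dx = 64·(2π^3/3); ∫ 2·8·(5)·x dx = 0 (odd integrand); ∫ 5^2 dx = 25·2π.
So (1/(2π)) ∫_{-π}^{π} (8x + 5)^2 dx = 64π^2/3 + 25 = 64π^2/3 + 25.
Parseval ⇒ Σ |c_n|^2 = 64π^2/3 + 25.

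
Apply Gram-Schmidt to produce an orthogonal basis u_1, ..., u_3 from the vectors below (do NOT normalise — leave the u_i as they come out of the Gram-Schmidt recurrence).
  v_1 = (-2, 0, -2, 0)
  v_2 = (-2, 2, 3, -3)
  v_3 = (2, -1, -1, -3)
Orthogonal basis:
  u_1 = (-2, 0, -2, 0)
  u_2 = (-5/2, 2, 5/2, -3)
  u_3 = (74/51, -49/51, -74/51, -52/17)

Apply the Gram-Schmidt recurrence
  u_1 = v_1
  u_i = v_i − Σ_{j<i} ((v_i · u_j) / (u_j · u_j)) · u_j.

Step by step this gives:
  u_1 = (-2, 0, -2, 0)
  u_2 = (-5/2, 2, 5/2, -3)
  u_3 = (74/51, -49/51, -74/51, -52/17)

Orthogonality check:
  u_2 · u_1 = 0 (should be 0)
  u_3 · u_1 = 0 (should be 0)
  u_3 · u_2 = 0 (should be 0)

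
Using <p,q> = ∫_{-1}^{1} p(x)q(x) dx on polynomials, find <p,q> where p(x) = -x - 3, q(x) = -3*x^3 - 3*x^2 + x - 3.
<p,q> = 368/15

Expand the product: p(x)·q(x) = 3*x^4 + 12*x^3 + 8*x^2 + 9.
∫_{-1}^{1} of each monomial x^k gives [2/(k+1) if k even, 0 if k odd]. Integrating term-by-term (or equivalently evaluating the antiderivative F(x) = 3*x^5/5 + 3*x^4 + 8*x^3/3 + 9*x at the endpoints):
  F(1) − F(−1) = 229/15 − (-139/15) = 368/15.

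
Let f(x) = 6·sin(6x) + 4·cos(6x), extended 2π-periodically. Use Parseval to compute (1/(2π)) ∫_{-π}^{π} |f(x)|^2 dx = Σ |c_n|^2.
Σ |c_n|^2 = 26

Expand |f|^2 and use orthogonality of {sin(nx), cos(mx)} on [-π, π]:
  ∫_{-π}^{π} sin(nx)^2 dx = π, ∫ cos(mx)^2 dx = π, and cross terms integrate to 0.
So ∫_{-π}^{π} f(x)^2 dx = 6^2 · π + 4^2 · π = (36 + 16)π.
Divide by 2π: (36 + 16)/2 = 26.
By Parseval, this equals Σ |c_n|^2.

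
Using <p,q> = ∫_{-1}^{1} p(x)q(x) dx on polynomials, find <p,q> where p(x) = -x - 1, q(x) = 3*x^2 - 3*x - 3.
<p,q> = 6

Expand the product: p(x)·q(x) = -3*x^3 + 6*x + 3.
∫_{-1}^{1} of each monomial x^k gives [2/(k+1) if k even, 0 if k odd]. Integrating term-by-term (or equivalently evaluating the antiderivative F(x) = -3*x^4/4 + 3*x^2 + 3*x at the endpoints):
  F(1) − F(−1) = 21/4 − (-3/4) = 6.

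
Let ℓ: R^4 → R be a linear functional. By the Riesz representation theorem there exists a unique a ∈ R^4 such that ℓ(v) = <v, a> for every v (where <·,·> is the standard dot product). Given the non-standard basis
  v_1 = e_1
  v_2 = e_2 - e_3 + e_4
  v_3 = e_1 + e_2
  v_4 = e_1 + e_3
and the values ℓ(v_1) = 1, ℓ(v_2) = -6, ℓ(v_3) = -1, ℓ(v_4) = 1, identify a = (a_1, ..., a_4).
a = (1, -2, 0, -4)

Write a = (a_1, ..., a_4) in the standard basis. For each basis vector v_i, ℓ(v_i) = <v_i, a> is a linear equation in the a_j's. Collect the n equations into a matrix system V a = ℓ, where row i of V is v_i (expressed in the standard basis). Since V is invertible (lower-triangular with 1s on the diagonal, up to permutation), solve by back-substitution:
  V =
[[1, 0, 0, 0],
 [0, 1, -1, 1],
 [1, 1, 0, 0],
 [1, 0, 1, 0]]
  V a = (1, -6, -1, 1)
Solving gives a = (1, -2, 0, -4).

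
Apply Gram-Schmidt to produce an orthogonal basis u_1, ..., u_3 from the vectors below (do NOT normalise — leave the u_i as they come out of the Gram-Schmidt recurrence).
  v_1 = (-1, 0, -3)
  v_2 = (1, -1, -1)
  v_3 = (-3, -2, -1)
Orthogonal basis:
  u_1 = (-1, 0, -3)
  u_2 = (6/5, -1, -2/5)
  u_3 = (-24/13, -32/13, 8/13)

Apply the Gram-Schmidt recurrence
  u_1 = v_1
  u_i = v_i − Σ_{j<i} ((v_i · u_j) / (u_j · u_j)) · u_j.

Step by step this gives:
  u_1 = (-1, 0, -3)
  u_2 = (6/5, -1, -2/5)
  u_3 = (-24/13, -32/13, 8/13)

Orthogonality check:
  u_2 · u_1 = 0 (should be 0)
  u_3 · u_1 = 0 (should be 0)
  u_3 · u_2 = 0 (should be 0)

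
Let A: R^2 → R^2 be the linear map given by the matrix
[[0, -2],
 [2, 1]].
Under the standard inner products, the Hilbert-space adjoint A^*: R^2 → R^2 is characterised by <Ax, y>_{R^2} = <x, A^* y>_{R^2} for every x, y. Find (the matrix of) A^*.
A^* = A^T =
[[0, 2],
 [-2, 1]]

For real matrices with standard dot products, the defining identity <Ax, y> = <x, A^* y> gives (Ax)^T y = x^T (A^*) y, i.e. x^T A^T y = x^T (A^*) y. Since this holds for all x, y, we must have A^* = A^T. Therefore
A^* =
[[0, 2],
 [-2, 1]].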